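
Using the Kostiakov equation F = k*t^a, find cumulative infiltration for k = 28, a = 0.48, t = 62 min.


F = k * t^a = 28 * 62^0.48
F = 28 * 7.250167

203.0047 mm


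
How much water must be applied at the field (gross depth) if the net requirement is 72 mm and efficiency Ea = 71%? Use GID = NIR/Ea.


Ea = 71% = 0.71
GID = NIR / Ea = 72 / 0.71 = 101.4085 mm

101.4085 mm


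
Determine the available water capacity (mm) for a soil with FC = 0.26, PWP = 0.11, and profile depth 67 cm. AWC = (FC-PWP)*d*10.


AWC = (FC - PWP) * d * 10
AWC = (0.26 - 0.11) * 67 * 10
AWC = 0.1500 * 67 * 10

100.5000 mm


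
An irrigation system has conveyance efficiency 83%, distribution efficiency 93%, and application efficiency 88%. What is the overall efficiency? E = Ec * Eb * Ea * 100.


Ec = 0.83, Eb = 0.93, Ea = 0.88
E = 0.83 * 0.93 * 0.88 * 100 = 67.9272%

67.9272 %


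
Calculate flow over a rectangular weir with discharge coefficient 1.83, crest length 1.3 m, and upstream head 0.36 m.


Q = C * L * H^(3/2) = 1.83 * 1.3 * 0.36^1.5 = 1.83 * 1.3 * 0.216000

0.5139 m^3/s


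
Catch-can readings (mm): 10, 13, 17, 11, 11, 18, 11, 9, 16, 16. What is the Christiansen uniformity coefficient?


mean = 13.200000 mm
MAD = 2.840000 mm
CU = (1 - 2.840000/13.200000)*100

78.4848 %


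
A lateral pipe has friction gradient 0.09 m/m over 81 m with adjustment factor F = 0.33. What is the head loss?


hf = J * L * F = 0.09 * 81 * 0.33 = 2.4057 m

2.4057 m


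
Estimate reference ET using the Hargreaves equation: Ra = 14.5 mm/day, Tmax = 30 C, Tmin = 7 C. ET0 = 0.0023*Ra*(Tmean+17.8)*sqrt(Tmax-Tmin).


Tmean = (Tmax + Tmin)/2 = (30 + 7)/2 = 18.5
ET0 = 0.0023 * 14.5 * (18.5 + 17.8) * sqrt(30 - 7)
ET0 = 0.0023 * 14.5 * 36.3 * 4.795832

5.8059 mm/day


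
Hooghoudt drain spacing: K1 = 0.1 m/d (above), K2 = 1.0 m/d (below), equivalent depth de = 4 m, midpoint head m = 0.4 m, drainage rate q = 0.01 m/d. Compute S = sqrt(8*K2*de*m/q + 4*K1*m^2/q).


S^2 = 8*K2*de*m/q + 4*K1*m^2/q
S^2 = 8*1.0*4*0.4/0.01 + 4*0.1*0.4^2/0.01
S = sqrt(1286.4000)

35.8664 m


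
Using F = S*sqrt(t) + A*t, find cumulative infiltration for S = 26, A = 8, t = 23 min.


F = S*sqrt(t) + A*t
F = 26*sqrt(23) + 8*23
F = 26*4.795832 + 184

308.6916 mm


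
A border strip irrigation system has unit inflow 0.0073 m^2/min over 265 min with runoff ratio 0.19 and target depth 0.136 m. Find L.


L = q*t/((1+r)*Z)
L = 0.0073*265/((1+0.19)*0.136)
L = 1.9345/0.16184

11.9532 m


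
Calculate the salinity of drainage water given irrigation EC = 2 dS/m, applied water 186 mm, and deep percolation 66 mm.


EC_dw = EC_iw * D_iw / D_dw
EC_dw = 2 * 186 / 66
EC_dw = 372 / 66

5.6364 dS/m


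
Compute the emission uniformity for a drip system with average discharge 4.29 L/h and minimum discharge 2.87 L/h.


EU = (q_min/q_avg)*100 = (2.87/4.29)*100 = 66.8998%

66.8998 %


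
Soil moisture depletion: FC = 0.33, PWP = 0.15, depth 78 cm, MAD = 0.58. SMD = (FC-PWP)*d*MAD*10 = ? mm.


SMD = (FC - PWP) * d * MAD * 10
SMD = (0.33 - 0.15) * 78 * 0.58 * 10
SMD = 0.1800 * 78 * 0.58 * 10

81.4320 mm


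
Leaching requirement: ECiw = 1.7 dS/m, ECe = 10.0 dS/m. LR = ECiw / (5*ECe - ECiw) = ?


LR = ECiw / (5*ECe - ECiw)
LR = 1.7 / (5*10.0 - 1.7)
LR = 1.7 / 48.3000

0.0352


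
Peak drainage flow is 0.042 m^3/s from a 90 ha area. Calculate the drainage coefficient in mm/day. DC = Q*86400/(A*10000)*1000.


DC = Q * 86400 / (A * 10000) * 1000
DC = 0.042 * 86400 / (90 * 10000) * 1000
DC = 3628800.0000 / 900000

4.0320 mm/day


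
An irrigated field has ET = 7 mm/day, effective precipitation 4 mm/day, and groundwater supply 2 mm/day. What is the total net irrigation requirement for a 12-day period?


Daily deficit = ET - Pe - GW = 7 - 4 - 2 = 1 mm/day
NIR = 1 * 12 = 12 mm

12.0000 mm


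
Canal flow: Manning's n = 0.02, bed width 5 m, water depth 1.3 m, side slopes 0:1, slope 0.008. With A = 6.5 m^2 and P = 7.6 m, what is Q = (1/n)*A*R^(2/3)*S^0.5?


R = A/P = 6.5/7.6 = 0.855263
Q = (1/0.02) * 6.5 * 0.855263^(2/3) * 0.008^0.5

26.1916 m^3/s


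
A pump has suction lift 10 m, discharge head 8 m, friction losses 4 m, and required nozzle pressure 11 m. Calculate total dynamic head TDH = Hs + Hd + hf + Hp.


TDH = Hs + Hd + hf + Hp = 10 + 8 + 4 + 11 = 33

33 m


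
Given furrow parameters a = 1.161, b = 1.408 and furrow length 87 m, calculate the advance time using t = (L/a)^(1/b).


t = (L/a)^(1/b)
t = (87/1.161)^(1/1.408)
t = 74.935401^(1/1.408)

21.4513 min


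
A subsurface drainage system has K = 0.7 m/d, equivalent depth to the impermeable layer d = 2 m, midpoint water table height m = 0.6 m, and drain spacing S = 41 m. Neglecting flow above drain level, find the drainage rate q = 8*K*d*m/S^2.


q = 8*K*d*m/S^2
q = 8*0.7*2*0.6/41^2
q = 6.7200 / 1681

0.0040 m/d


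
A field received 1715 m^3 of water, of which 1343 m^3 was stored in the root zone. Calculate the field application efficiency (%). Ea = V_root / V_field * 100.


Ea = V_root / V_field * 100 = 1343 / 1715 * 100 = 78.3090%

78.3090 %


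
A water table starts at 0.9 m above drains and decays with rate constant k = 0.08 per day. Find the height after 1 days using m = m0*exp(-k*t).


m = m0 * exp(-k*t)
m = 0.9 * exp(-0.08 * 1)
m = 0.9 * exp(-0.0800)

0.8308 m


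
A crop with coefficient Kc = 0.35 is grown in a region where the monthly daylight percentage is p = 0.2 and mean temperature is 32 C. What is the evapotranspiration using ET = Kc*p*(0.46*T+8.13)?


ET = Kc * p * (0.46*T + 8.13)
ET = 0.35 * 0.2 * (0.46*32 + 8.13)
ET = 0.35 * 0.2 * 22.8500

1.5995 mm/day


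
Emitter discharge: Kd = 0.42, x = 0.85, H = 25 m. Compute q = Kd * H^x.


q = Kd * H^x = 0.42 * 25^0.85 = 0.42 * 15.425847

6.4789 L/h


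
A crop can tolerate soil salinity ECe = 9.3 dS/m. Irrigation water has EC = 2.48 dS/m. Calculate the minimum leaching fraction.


LR = ECiw / (5*ECe - ECiw)
LR = 2.48 / (5*9.3 - 2.48)
LR = 2.48 / 44.0200

0.0563


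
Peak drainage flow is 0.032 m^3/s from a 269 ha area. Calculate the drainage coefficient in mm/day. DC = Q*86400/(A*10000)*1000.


DC = Q * 86400 / (A * 10000) * 1000
DC = 0.032 * 86400 / (269 * 10000) * 1000
DC = 2764800.0000 / 2690000

1.0278 mm/day


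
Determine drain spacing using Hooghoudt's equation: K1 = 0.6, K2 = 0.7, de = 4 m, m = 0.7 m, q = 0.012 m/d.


S^2 = 8*K2*de*m/q + 4*K1*m^2/q
S^2 = 8*0.7*4*0.7/0.012 + 4*0.6*0.7^2/0.012
S = sqrt(1404.6667)

37.4789 m


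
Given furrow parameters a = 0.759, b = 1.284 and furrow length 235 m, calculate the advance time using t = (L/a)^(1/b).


t = (L/a)^(1/b)
t = (235/0.759)^(1/1.284)
t = 309.617918^(1/1.284)

87.0754 min


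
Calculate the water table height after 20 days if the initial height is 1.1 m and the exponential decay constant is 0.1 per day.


m = m0 * exp(-k*t)
m = 1.1 * exp(-0.1 * 20)
m = 1.1 * exp(-2.0000)

0.1489 m


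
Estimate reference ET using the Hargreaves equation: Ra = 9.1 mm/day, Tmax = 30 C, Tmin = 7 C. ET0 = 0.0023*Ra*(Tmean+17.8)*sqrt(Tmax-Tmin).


Tmean = (Tmax + Tmin)/2 = (30 + 7)/2 = 18.5
ET0 = 0.0023 * 9.1 * (18.5 + 17.8) * sqrt(30 - 7)
ET0 = 0.0023 * 9.1 * 36.3 * 4.795832

3.6437 mm/day


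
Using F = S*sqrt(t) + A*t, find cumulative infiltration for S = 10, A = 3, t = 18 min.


F = S*sqrt(t) + A*t
F = 10*sqrt(18) + 3*18
F = 10*4.242641 + 54

96.4264 mm


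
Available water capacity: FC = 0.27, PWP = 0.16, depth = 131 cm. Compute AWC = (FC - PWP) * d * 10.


AWC = (FC - PWP) * d * 10
AWC = (0.27 - 0.16) * 131 * 10
AWC = 0.1100 * 131 * 10

144.1000 mm


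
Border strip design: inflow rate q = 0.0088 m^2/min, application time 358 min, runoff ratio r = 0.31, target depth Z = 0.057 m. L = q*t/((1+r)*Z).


L = q*t/((1+r)*Z)
L = 0.0088*358/((1+0.31)*0.057)
L = 3.1504/0.07467

42.1910 m


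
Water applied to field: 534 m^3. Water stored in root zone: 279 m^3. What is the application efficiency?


Ea = V_root / V_field * 100 = 279 / 534 * 100 = 52.2472%

52.2472 %


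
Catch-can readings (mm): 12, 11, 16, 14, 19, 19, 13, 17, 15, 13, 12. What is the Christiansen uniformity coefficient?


mean = 14.636364 mm
MAD = 2.330579 mm
CU = (1 - 2.330579/14.636364)*100

84.0768 %


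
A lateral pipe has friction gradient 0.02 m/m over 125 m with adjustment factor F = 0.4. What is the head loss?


hf = J * L * F = 0.02 * 125 * 0.4 = 1.0000 m

1.0000 m


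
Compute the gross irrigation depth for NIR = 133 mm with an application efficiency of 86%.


Ea = 86% = 0.86
GID = NIR / Ea = 133 / 0.86 = 154.6512 mm

154.6512 mm


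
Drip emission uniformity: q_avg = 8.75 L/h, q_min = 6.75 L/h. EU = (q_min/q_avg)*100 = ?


EU = (q_min/q_avg)*100 = (6.75/8.75)*100 = 77.1429%

77.1429 %


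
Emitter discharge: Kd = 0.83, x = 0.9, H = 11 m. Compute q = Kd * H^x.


q = Kd * H^x = 0.83 * 11^0.9 = 0.83 * 8.654728

7.1834 L/h


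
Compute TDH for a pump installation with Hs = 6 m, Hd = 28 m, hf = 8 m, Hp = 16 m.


TDH = Hs + Hd + hf + Hp = 6 + 28 + 8 + 16 = 58

58 m


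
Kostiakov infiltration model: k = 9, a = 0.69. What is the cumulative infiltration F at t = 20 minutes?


F = k * t^a = 9 * 20^0.69
F = 9 * 7.901521

71.1137 mm


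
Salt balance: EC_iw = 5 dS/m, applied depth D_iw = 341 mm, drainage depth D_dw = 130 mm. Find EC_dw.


EC_dw = EC_iw * D_iw / D_dw
EC_dw = 5 * 341 / 130
EC_dw = 1705 / 130

13.1154 dS/m


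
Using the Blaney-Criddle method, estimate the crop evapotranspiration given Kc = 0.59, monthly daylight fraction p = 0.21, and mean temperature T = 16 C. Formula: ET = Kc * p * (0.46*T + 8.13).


ET = Kc * p * (0.46*T + 8.13)
ET = 0.59 * 0.21 * (0.46*16 + 8.13)
ET = 0.59 * 0.21 * 15.4900

1.9192 mm/day


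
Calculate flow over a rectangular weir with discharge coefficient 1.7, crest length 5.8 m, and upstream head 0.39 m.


Q = C * L * H^(3/2) = 1.7 * 5.8 * 0.39^1.5 = 1.7 * 5.8 * 0.243555

2.4015 m^3/s


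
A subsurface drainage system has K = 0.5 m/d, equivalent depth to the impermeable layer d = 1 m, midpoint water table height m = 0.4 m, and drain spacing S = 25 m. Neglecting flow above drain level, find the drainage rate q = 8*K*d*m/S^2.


q = 8*K*d*m/S^2
q = 8*0.5*1*0.4/25^2
q = 1.6000 / 625

0.0026 m/d


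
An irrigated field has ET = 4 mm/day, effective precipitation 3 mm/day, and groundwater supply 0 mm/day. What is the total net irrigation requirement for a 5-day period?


Daily deficit = ET - Pe - GW = 4 - 3 - 0 = 1 mm/day
NIR = 1 * 5 = 5 mm

5.0000 mm


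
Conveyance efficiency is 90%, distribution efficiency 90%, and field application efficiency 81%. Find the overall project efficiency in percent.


Ec = 0.9, Eb = 0.9, Ea = 0.81
E = 0.9 * 0.9 * 0.81 * 100 = 65.6100%

65.6100 %


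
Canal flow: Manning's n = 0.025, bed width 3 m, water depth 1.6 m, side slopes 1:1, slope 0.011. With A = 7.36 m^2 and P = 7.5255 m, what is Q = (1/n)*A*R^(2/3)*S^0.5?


R = A/P = 7.36/7.5255 = 0.978008
Q = (1/0.025) * 7.36 * 0.978008^(2/3) * 0.011^0.5

30.4226 m^3/s


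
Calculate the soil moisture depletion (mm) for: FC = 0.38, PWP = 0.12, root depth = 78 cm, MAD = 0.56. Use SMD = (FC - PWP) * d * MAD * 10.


SMD = (FC - PWP) * d * MAD * 10
SMD = (0.38 - 0.12) * 78 * 0.56 * 10
SMD = 0.2600 * 78 * 0.56 * 10

113.5680 mm


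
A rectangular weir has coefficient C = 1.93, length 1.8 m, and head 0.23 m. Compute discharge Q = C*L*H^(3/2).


Q = C * L * H^(3/2) = 1.93 * 1.8 * 0.23^1.5 = 1.93 * 1.8 * 0.110304

0.3832 m^3/s


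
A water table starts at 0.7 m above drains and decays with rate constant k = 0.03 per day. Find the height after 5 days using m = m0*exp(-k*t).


m = m0 * exp(-k*t)
m = 0.7 * exp(-0.03 * 5)
m = 0.7 * exp(-0.1500)

0.6025 m


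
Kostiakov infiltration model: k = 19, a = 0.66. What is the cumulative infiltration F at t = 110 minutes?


F = k * t^a = 19 * 110^0.66
F = 19 * 22.249444

422.7394 mm


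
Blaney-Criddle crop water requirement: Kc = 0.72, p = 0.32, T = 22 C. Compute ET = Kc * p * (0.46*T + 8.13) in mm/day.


ET = Kc * p * (0.46*T + 8.13)
ET = 0.72 * 0.32 * (0.46*22 + 8.13)
ET = 0.72 * 0.32 * 18.2500

4.2048 mm/day


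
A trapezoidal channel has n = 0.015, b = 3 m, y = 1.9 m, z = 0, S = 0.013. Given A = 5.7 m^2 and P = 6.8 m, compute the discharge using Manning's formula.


R = A/P = 5.7/6.8 = 0.838235
Q = (1/0.015) * 5.7 * 0.838235^(2/3) * 0.013^0.5

38.5182 m^3/s


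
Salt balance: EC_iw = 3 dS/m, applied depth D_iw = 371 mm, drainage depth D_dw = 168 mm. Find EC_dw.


EC_dw = EC_iw * D_iw / D_dw
EC_dw = 3 * 371 / 168
EC_dw = 1113 / 168

6.6250 dS/m


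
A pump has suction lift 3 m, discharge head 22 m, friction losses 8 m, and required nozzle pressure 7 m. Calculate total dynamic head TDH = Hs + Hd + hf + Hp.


TDH = Hs + Hd + hf + Hp = 3 + 22 + 8 + 7 = 40

40 m


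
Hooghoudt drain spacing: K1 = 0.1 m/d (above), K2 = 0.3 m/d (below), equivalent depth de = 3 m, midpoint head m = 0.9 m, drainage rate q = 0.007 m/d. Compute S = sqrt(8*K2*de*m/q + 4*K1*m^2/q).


S^2 = 8*K2*de*m/q + 4*K1*m^2/q
S^2 = 8*0.3*3*0.9/0.007 + 4*0.1*0.9^2/0.007
S = sqrt(972.0000)

31.1769 m


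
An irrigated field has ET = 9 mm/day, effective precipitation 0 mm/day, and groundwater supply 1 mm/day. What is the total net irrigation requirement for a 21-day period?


Daily deficit = ET - Pe - GW = 9 - 0 - 1 = 8 mm/day
NIR = 8 * 21 = 168 mm

168.0000 mm


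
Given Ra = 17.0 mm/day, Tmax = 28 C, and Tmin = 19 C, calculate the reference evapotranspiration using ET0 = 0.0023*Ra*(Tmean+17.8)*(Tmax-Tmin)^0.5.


Tmean = (Tmax + Tmin)/2 = (28 + 19)/2 = 23.5
ET0 = 0.0023 * 17.0 * (23.5 + 17.8) * sqrt(28 - 19)
ET0 = 0.0023 * 17.0 * 41.3 * 3.000000

4.8445 mm/day


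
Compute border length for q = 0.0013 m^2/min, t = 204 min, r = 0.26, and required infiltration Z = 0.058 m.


L = q*t/((1+r)*Z)
L = 0.0013*204/((1+0.26)*0.058)
L = 0.2652/0.07308

3.6289 m


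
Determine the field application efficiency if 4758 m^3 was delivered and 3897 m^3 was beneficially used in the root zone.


Ea = V_root / V_field * 100 = 3897 / 4758 * 100 = 81.9042%

81.9042 %


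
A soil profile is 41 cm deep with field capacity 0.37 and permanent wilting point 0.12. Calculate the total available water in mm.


AWC = (FC - PWP) * d * 10
AWC = (0.37 - 0.12) * 41 * 10
AWC = 0.2500 * 41 * 10

102.5000 mm


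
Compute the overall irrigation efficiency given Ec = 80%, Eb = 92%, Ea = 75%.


Ec = 0.8, Eb = 0.92, Ea = 0.75
E = 0.8 * 0.92 * 0.75 * 100 = 55.2000%

55.2000 %


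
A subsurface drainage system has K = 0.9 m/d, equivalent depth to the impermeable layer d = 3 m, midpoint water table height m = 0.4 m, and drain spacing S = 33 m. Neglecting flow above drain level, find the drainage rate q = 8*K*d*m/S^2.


q = 8*K*d*m/S^2
q = 8*0.9*3*0.4/33^2
q = 8.6400 / 1089

0.0079 m/d


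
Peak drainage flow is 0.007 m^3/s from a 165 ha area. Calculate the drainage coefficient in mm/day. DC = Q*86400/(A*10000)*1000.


DC = Q * 86400 / (A * 10000) * 1000
DC = 0.007 * 86400 / (165 * 10000) * 1000
DC = 604800.0000 / 1650000

0.3665 mm/day


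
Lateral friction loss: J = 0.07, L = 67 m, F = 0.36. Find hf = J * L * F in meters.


hf = J * L * F = 0.07 * 67 * 0.36 = 1.6884 m

1.6884 m


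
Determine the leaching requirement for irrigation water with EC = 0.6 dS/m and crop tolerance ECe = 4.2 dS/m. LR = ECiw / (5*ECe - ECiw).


LR = ECiw / (5*ECe - ECiw)
LR = 0.6 / (5*4.2 - 0.6)
LR = 0.6 / 20.4000

0.0294


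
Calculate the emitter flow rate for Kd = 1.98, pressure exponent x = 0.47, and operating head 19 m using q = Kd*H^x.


q = Kd * H^x = 1.98 * 19^0.47 = 1.98 * 3.990379

7.9010 L/h


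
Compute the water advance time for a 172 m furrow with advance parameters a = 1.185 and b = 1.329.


t = (L/a)^(1/b)
t = (172/1.185)^(1/1.329)
t = 145.147679^(1/1.329)

42.3296 min


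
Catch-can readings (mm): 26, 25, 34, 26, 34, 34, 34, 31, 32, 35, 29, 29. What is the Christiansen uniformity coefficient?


mean = 30.750000 mm
MAD = 3.125000 mm
CU = (1 - 3.125000/30.750000)*100

89.8374 %


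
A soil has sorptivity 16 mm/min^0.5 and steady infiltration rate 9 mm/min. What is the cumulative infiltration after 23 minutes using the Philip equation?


F = S*sqrt(t) + A*t
F = 16*sqrt(23) + 9*23
F = 16*4.795832 + 207

283.7333 mm


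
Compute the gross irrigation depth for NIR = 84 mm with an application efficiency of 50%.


Ea = 50% = 0.5
GID = NIR / Ea = 84 / 0.5 = 168.0000 mm

168.0000 mm


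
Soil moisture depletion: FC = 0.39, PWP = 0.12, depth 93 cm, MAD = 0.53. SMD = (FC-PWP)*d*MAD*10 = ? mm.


SMD = (FC - PWP) * d * MAD * 10
SMD = (0.39 - 0.12) * 93 * 0.53 * 10
SMD = 0.2700 * 93 * 0.53 * 10

133.0830 mm


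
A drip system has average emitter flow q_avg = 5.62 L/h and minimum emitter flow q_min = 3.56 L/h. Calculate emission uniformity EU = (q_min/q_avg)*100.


EU = (q_min/q_avg)*100 = (3.56/5.62)*100 = 63.3452%

63.3452 %


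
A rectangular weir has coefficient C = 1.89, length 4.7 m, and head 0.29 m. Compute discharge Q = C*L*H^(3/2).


Q = C * L * H^(3/2) = 1.89 * 4.7 * 0.29^1.5 = 1.89 * 4.7 * 0.156170

1.3873 m^3/s


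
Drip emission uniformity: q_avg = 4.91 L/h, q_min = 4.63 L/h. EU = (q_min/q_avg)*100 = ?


EU = (q_min/q_avg)*100 = (4.63/4.91)*100 = 94.2974%

94.2974 %


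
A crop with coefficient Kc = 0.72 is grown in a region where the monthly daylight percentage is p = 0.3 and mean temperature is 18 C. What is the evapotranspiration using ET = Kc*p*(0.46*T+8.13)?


ET = Kc * p * (0.46*T + 8.13)
ET = 0.72 * 0.3 * (0.46*18 + 8.13)
ET = 0.72 * 0.3 * 16.4100

3.5446 mm/day


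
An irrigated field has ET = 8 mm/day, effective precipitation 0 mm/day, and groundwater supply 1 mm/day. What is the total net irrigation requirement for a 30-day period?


Daily deficit = ET - Pe - GW = 8 - 0 - 1 = 7 mm/day
NIR = 7 * 30 = 210 mm

210.0000 mm


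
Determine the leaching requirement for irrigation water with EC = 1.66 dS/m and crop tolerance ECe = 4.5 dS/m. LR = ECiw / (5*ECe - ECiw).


LR = ECiw / (5*ECe - ECiw)
LR = 1.66 / (5*4.5 - 1.66)
LR = 1.66 / 20.8400

0.0797


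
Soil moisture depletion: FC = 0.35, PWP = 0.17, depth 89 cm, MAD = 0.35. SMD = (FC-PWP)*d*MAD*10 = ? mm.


SMD = (FC - PWP) * d * MAD * 10
SMD = (0.35 - 0.17) * 89 * 0.35 * 10
SMD = 0.1800 * 89 * 0.35 * 10

56.0700 mm


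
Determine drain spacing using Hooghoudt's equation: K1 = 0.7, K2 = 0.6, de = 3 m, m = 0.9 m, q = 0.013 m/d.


S^2 = 8*K2*de*m/q + 4*K1*m^2/q
S^2 = 8*0.6*3*0.9/0.013 + 4*0.7*0.9^2/0.013
S = sqrt(1171.3846)

34.2255 m


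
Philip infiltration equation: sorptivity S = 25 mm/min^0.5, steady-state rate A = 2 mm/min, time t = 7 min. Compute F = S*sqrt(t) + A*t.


F = S*sqrt(t) + A*t
F = 25*sqrt(7) + 2*7
F = 25*2.645751 + 14

80.1438 mm


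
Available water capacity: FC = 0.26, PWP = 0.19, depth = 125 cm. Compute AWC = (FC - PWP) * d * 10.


AWC = (FC - PWP) * d * 10
AWC = (0.26 - 0.19) * 125 * 10
AWC = 0.0700 * 125 * 10

87.5000 mm


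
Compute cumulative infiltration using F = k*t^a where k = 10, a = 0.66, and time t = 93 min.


F = k * t^a = 10 * 93^0.66
F = 10 * 19.915845

199.1585 mm


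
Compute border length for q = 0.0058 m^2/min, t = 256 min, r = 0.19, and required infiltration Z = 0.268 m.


L = q*t/((1+r)*Z)
L = 0.0058*256/((1+0.19)*0.268)
L = 1.4848/0.31892

4.6557 m


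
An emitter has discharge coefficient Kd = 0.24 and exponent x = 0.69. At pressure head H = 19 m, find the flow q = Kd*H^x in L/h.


q = Kd * H^x = 0.24 * 19^0.69 = 0.24 * 7.626758

1.8304 L/h


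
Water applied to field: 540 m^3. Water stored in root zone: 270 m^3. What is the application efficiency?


Ea = V_root / V_field * 100 = 270 / 540 * 100 = 50.0000%

50.0000 %


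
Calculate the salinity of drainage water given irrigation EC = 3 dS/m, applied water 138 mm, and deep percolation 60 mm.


EC_dw = EC_iw * D_iw / D_dw
EC_dw = 3 * 138 / 60
EC_dw = 414 / 60

6.9000 dS/m


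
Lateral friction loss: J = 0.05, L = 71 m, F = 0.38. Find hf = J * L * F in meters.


hf = J * L * F = 0.05 * 71 * 0.38 = 1.3490 m

1.3490 m


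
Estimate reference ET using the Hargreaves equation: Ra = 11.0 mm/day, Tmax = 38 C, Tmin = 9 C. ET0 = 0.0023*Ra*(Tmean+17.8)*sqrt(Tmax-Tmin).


Tmean = (Tmax + Tmin)/2 = (38 + 9)/2 = 23.5
ET0 = 0.0023 * 11.0 * (23.5 + 17.8) * sqrt(38 - 9)
ET0 = 0.0023 * 11.0 * 41.3 * 5.385165

5.6269 mm/day


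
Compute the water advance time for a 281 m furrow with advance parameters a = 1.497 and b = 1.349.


t = (L/a)^(1/b)
t = (281/1.497)^(1/1.349)
t = 187.708751^(1/1.349)

48.4519 min


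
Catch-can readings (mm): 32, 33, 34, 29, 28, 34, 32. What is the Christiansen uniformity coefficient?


mean = 31.714286 mm
MAD = 1.836735 mm
CU = (1 - 1.836735/31.714286)*100

94.2085 %


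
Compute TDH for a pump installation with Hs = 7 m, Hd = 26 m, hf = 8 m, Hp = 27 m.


TDH = Hs + Hd + hf + Hp = 7 + 26 + 8 + 27 = 68

68 m


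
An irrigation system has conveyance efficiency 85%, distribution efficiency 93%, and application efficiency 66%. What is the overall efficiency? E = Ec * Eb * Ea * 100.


Ec = 0.85, Eb = 0.93, Ea = 0.66
E = 0.85 * 0.93 * 0.66 * 100 = 52.1730%

52.1730 %


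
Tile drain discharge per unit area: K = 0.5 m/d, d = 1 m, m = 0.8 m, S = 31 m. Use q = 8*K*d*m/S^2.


q = 8*K*d*m/S^2
q = 8*0.5*1*0.8/31^2
q = 3.2000 / 961

0.0033 m/d


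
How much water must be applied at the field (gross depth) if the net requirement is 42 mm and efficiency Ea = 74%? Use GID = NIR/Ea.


Ea = 74% = 0.74
GID = NIR / Ea = 42 / 0.74 = 56.7568 mm

56.7568 mm


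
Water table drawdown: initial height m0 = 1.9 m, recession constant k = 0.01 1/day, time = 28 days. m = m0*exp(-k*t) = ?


m = m0 * exp(-k*t)
m = 1.9 * exp(-0.01 * 28)
m = 1.9 * exp(-0.2800)

1.4360 m


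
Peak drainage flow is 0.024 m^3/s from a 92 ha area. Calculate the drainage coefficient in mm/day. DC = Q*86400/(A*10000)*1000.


DC = Q * 86400 / (A * 10000) * 1000
DC = 0.024 * 86400 / (92 * 10000) * 1000
DC = 2073600.0000 / 920000

2.2539 mm/day


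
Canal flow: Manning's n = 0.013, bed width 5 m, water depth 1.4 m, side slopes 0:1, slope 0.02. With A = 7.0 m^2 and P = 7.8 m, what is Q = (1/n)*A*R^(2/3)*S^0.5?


R = A/P = 7.0/7.8 = 0.897436
Q = (1/0.013) * 7.0 * 0.897436^(2/3) * 0.02^0.5

70.8498 m^3/s


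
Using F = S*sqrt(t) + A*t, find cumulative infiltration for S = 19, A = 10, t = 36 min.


F = S*sqrt(t) + A*t
F = 19*sqrt(36) + 10*36
F = 19*6.000000 + 360

474.0000 mm


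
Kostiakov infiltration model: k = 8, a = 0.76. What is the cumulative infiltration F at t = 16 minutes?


F = k * t^a = 8 * 16^0.76
F = 8 * 8.224911

65.7993 mm


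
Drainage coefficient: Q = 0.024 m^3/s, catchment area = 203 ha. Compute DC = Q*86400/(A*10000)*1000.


DC = Q * 86400 / (A * 10000) * 1000
DC = 0.024 * 86400 / (203 * 10000) * 1000
DC = 2073600.0000 / 2030000

1.0215 mm/day


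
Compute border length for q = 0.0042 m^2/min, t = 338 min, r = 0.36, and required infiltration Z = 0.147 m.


L = q*t/((1+r)*Z)
L = 0.0042*338/((1+0.36)*0.147)
L = 1.4196/0.19992

7.1008 m


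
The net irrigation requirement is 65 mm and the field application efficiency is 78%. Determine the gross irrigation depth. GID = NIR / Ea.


Ea = 78% = 0.78
GID = NIR / Ea = 65 / 0.78 = 83.3333 mm

83.3333 mm


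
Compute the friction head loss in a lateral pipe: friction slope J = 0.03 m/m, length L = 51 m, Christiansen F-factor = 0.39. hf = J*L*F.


hf = J * L * F = 0.03 * 51 * 0.39 = 0.5967 m

0.5967 m


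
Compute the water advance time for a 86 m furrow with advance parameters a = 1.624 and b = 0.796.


t = (L/a)^(1/b)
t = (86/1.624)^(1/0.796)
t = 52.955665^(1/0.796)

146.4600 min


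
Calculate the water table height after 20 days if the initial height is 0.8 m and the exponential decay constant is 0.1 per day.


m = m0 * exp(-k*t)
m = 0.8 * exp(-0.1 * 20)
m = 0.8 * exp(-2.0000)

0.1083 m


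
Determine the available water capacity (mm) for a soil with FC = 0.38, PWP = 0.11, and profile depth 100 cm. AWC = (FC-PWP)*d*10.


AWC = (FC - PWP) * d * 10
AWC = (0.38 - 0.11) * 100 * 10
AWC = 0.2700 * 100 * 10

270.0000 mm


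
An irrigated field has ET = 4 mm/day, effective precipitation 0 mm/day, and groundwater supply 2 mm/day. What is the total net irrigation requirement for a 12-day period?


Daily deficit = ET - Pe - GW = 4 - 0 - 2 = 2 mm/day
NIR = 2 * 12 = 24 mm

24.0000 mm


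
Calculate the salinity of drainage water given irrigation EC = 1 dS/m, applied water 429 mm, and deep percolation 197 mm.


EC_dw = EC_iw * D_iw / D_dw
EC_dw = 1 * 429 / 197
EC_dw = 429 / 197

2.1777 dS/m


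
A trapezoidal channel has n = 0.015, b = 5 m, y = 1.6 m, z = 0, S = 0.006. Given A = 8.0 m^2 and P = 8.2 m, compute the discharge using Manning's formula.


R = A/P = 8.0/8.2 = 0.975610
Q = (1/0.015) * 8.0 * 0.975610^(2/3) * 0.006^0.5

40.6373 m^3/s


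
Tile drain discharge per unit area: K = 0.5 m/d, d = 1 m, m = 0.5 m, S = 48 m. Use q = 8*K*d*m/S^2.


q = 8*K*d*m/S^2
q = 8*0.5*1*0.5/48^2
q = 2.0000 / 2304

8.6806e-04 m/d


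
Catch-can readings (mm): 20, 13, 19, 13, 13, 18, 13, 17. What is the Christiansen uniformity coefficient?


mean = 15.750000 mm
MAD = 2.750000 mm
CU = (1 - 2.750000/15.750000)*100

82.5397 %


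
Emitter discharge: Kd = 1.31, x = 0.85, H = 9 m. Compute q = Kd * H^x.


q = Kd * H^x = 1.31 * 9^0.85 = 1.31 * 6.473008

8.4796 L/h


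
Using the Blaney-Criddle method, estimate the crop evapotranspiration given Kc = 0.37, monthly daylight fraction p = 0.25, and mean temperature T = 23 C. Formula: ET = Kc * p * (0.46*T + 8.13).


ET = Kc * p * (0.46*T + 8.13)
ET = 0.37 * 0.25 * (0.46*23 + 8.13)
ET = 0.37 * 0.25 * 18.7100

1.7307 mm/day


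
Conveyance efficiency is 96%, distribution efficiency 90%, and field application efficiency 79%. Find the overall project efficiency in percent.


Ec = 0.96, Eb = 0.9, Ea = 0.79
E = 0.96 * 0.9 * 0.79 * 100 = 68.2560%

68.2560 %


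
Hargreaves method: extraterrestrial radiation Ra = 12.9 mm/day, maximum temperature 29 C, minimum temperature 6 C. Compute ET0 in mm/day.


Tmean = (Tmax + Tmin)/2 = (29 + 6)/2 = 17.5
ET0 = 0.0023 * 12.9 * (17.5 + 17.8) * sqrt(29 - 6)
ET0 = 0.0023 * 12.9 * 35.3 * 4.795832

5.0229 mm/day


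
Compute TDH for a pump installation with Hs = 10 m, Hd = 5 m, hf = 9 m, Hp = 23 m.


TDH = Hs + Hd + hf + Hp = 10 + 5 + 9 + 23 = 47

47 m


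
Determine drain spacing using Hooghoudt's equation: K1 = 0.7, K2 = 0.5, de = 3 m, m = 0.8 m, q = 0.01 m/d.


S^2 = 8*K2*de*m/q + 4*K1*m^2/q
S^2 = 8*0.5*3*0.8/0.01 + 4*0.7*0.8^2/0.01
S = sqrt(1139.2000)

33.7520 m


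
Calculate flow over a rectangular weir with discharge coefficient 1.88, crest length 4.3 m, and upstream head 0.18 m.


Q = C * L * H^(3/2) = 1.88 * 4.3 * 0.18^1.5 = 1.88 * 4.3 * 0.076368

0.6174 m^3/s


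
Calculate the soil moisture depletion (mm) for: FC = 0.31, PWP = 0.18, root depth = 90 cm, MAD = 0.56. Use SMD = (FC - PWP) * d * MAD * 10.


SMD = (FC - PWP) * d * MAD * 10
SMD = (0.31 - 0.18) * 90 * 0.56 * 10
SMD = 0.1300 * 90 * 0.56 * 10

65.5200 mm


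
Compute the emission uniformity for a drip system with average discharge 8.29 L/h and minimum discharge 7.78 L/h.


EU = (q_min/q_avg)*100 = (7.78/8.29)*100 = 93.8480%

93.8480 %


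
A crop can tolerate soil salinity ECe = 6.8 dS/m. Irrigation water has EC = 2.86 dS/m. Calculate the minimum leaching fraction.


LR = ECiw / (5*ECe - ECiw)
LR = 2.86 / (5*6.8 - 2.86)
LR = 2.86 / 31.1400

0.0918


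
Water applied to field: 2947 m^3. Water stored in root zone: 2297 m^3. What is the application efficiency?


Ea = V_root / V_field * 100 = 2297 / 2947 * 100 = 77.9437%

77.9437 %


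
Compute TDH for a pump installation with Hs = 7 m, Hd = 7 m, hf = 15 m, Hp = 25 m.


TDH = Hs + Hd + hf + Hp = 7 + 7 + 15 + 25 = 54

54 m


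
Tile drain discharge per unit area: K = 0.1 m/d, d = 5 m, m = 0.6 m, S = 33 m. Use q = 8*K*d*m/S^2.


q = 8*K*d*m/S^2
q = 8*0.1*5*0.6/33^2
q = 2.4000 / 1089

0.0022 m/d


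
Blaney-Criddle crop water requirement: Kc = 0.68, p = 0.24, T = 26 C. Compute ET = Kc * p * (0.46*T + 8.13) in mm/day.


ET = Kc * p * (0.46*T + 8.13)
ET = 0.68 * 0.24 * (0.46*26 + 8.13)
ET = 0.68 * 0.24 * 20.0900

3.2787 mm/day


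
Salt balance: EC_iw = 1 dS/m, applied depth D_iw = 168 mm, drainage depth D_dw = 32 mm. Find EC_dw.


EC_dw = EC_iw * D_iw / D_dw
EC_dw = 1 * 168 / 32
EC_dw = 168 / 32

5.2500 dS/m


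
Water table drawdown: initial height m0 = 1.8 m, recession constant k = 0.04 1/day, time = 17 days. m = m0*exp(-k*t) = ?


m = m0 * exp(-k*t)
m = 1.8 * exp(-0.04 * 17)
m = 1.8 * exp(-0.6800)

0.9119 m


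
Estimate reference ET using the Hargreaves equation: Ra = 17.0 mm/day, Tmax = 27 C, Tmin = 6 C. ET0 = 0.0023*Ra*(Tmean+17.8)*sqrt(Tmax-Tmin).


Tmean = (Tmax + Tmin)/2 = (27 + 6)/2 = 16.5
ET0 = 0.0023 * 17.0 * (16.5 + 17.8) * sqrt(27 - 6)
ET0 = 0.0023 * 17.0 * 34.3 * 4.582576

6.1458 mm/day


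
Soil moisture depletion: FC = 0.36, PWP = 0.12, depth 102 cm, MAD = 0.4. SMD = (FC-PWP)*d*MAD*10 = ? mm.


SMD = (FC - PWP) * d * MAD * 10
SMD = (0.36 - 0.12) * 102 * 0.4 * 10
SMD = 0.2400 * 102 * 0.4 * 10

97.9200 mm


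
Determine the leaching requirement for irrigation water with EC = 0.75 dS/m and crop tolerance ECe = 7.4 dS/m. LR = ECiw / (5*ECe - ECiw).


LR = ECiw / (5*ECe - ECiw)
LR = 0.75 / (5*7.4 - 0.75)
LR = 0.75 / 36.2500

0.0207


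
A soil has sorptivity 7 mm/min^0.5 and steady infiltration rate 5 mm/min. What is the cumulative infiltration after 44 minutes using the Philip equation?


F = S*sqrt(t) + A*t
F = 7*sqrt(44) + 5*44
F = 7*6.633250 + 220

266.4327 mm


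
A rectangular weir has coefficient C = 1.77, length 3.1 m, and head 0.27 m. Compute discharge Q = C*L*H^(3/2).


Q = C * L * H^(3/2) = 1.77 * 3.1 * 0.27^1.5 = 1.77 * 3.1 * 0.140296

0.7698 m^3/s


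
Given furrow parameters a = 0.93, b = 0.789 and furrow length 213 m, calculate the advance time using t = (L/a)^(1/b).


t = (L/a)^(1/b)
t = (213/0.93)^(1/0.789)
t = 229.032258^(1/0.789)

979.4833 min


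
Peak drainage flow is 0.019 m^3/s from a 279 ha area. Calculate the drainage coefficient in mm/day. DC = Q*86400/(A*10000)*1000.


DC = Q * 86400 / (A * 10000) * 1000
DC = 0.019 * 86400 / (279 * 10000) * 1000
DC = 1641600.0000 / 2790000

0.5884 mm/day


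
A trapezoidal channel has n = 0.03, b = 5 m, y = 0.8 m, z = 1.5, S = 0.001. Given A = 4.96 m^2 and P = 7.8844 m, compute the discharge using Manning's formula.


R = A/P = 4.96/7.8844 = 0.629090
Q = (1/0.03) * 4.96 * 0.629090^(2/3) * 0.001^0.5

3.8386 m^3/s


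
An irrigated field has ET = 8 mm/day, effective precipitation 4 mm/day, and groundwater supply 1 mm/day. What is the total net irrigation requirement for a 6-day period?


Daily deficit = ET - Pe - GW = 8 - 4 - 1 = 3 mm/day
NIR = 3 * 6 = 18 mm

18.0000 mm


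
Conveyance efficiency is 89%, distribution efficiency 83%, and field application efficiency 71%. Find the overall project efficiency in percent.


Ec = 0.89, Eb = 0.83, Ea = 0.71
E = 0.89 * 0.83 * 0.71 * 100 = 52.4477%

52.4477 %


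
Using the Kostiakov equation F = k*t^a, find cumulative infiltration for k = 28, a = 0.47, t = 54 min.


F = k * t^a = 28 * 54^0.47
F = 28 * 6.519662

182.5505 mm


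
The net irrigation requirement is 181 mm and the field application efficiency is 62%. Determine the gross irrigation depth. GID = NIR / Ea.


Ea = 62% = 0.62
GID = NIR / Ea = 181 / 0.62 = 291.9355 mm

291.9355 mm


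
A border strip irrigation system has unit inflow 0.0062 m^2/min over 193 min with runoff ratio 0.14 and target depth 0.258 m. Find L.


L = q*t/((1+r)*Z)
L = 0.0062*193/((1+0.14)*0.258)
L = 1.1966/0.29412

4.0684 m


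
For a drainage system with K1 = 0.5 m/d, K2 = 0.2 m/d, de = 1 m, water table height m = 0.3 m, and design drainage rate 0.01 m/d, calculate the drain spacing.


S^2 = 8*K2*de*m/q + 4*K1*m^2/q
S^2 = 8*0.2*1*0.3/0.01 + 4*0.5*0.3^2/0.01
S = sqrt(66.0000)

8.1240 m


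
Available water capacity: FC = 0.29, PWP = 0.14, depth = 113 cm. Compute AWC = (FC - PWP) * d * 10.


AWC = (FC - PWP) * d * 10
AWC = (0.29 - 0.14) * 113 * 10
AWC = 0.1500 * 113 * 10

169.5000 mm


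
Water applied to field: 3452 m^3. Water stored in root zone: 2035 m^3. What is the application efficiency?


Ea = V_root / V_field * 100 = 2035 / 3452 * 100 = 58.9513%

58.9513 %


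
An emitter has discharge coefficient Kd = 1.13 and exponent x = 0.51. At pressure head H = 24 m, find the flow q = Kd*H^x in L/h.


q = Kd * H^x = 1.13 * 24^0.51 = 1.13 * 5.057172

5.7146 L/h


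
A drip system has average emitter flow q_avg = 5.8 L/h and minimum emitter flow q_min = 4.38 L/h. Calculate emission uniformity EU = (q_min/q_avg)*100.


EU = (q_min/q_avg)*100 = (4.38/5.8)*100 = 75.5172%

75.5172 %


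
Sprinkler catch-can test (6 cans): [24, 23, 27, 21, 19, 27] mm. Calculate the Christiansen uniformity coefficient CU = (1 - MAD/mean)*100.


mean = 23.500000 mm
MAD = 2.500000 mm
CU = (1 - 2.500000/23.500000)*100

89.3617 %


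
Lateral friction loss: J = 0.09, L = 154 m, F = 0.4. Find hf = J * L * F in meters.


hf = J * L * F = 0.09 * 154 * 0.4 = 5.5440 m

5.5440 m


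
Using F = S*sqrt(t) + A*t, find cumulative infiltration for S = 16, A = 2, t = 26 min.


F = S*sqrt(t) + A*t
F = 16*sqrt(26) + 2*26
F = 16*5.099020 + 52

133.5843 mm


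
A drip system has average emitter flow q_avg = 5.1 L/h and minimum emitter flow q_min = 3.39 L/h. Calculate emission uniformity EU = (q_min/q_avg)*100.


EU = (q_min/q_avg)*100 = (3.39/5.1)*100 = 66.4706%

66.4706 %


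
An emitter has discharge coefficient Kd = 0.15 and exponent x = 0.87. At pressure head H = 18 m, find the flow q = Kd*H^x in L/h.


q = Kd * H^x = 0.15 * 18^0.87 = 0.15 * 12.361953

1.8543 L/h


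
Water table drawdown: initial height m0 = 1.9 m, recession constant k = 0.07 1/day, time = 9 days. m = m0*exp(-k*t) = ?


m = m0 * exp(-k*t)
m = 1.9 * exp(-0.07 * 9)
m = 1.9 * exp(-0.6300)

1.0119 m


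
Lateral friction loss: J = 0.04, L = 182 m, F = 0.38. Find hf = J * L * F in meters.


hf = J * L * F = 0.04 * 182 * 0.38 = 2.7664 m

2.7664 m


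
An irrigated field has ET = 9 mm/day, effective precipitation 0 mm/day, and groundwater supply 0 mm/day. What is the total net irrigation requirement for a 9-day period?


Daily deficit = ET - Pe - GW = 9 - 0 - 0 = 9 mm/day
NIR = 9 * 9 = 81 mm

81.0000 mm


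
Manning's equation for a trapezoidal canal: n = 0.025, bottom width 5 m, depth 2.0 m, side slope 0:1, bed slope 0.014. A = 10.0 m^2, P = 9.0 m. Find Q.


R = A/P = 10.0/9.0 = 1.111111
Q = (1/0.025) * 10.0 * 1.111111^(2/3) * 0.014^0.5

50.7725 m^3/s


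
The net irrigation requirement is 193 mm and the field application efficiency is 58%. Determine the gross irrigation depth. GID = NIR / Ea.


Ea = 58% = 0.58
GID = NIR / Ea = 193 / 0.58 = 332.7586 mm

332.7586 mm


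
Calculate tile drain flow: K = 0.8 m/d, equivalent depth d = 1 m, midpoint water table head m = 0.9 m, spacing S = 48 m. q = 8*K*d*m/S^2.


q = 8*K*d*m/S^2
q = 8*0.8*1*0.9/48^2
q = 5.7600 / 2304

0.0025 m/d


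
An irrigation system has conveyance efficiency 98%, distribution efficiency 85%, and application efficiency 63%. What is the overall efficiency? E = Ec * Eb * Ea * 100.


Ec = 0.98, Eb = 0.85, Ea = 0.63
E = 0.98 * 0.85 * 0.63 * 100 = 52.4790%

52.4790 %


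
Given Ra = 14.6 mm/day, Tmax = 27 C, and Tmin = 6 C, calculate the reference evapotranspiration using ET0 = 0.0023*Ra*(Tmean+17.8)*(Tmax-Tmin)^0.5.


Tmean = (Tmax + Tmin)/2 = (27 + 6)/2 = 16.5
ET0 = 0.0023 * 14.6 * (16.5 + 17.8) * sqrt(27 - 6)
ET0 = 0.0023 * 14.6 * 34.3 * 4.582576

5.2782 mm/day


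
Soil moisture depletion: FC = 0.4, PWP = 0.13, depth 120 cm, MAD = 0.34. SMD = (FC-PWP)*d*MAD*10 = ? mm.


SMD = (FC - PWP) * d * MAD * 10
SMD = (0.4 - 0.13) * 120 * 0.34 * 10
SMD = 0.2700 * 120 * 0.34 * 10

110.1600 mm


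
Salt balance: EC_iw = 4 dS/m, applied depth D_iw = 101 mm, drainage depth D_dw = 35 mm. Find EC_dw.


EC_dw = EC_iw * D_iw / D_dw
EC_dw = 4 * 101 / 35
EC_dw = 404 / 35

11.5429 dS/m


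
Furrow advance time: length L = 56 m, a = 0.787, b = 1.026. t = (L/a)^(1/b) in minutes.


t = (L/a)^(1/b)
t = (56/0.787)^(1/1.026)
t = 71.156290^(1/1.026)

63.8669 min


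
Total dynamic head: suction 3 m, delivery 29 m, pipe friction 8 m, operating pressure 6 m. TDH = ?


TDH = Hs + Hd + hf + Hp = 3 + 29 + 8 + 6 = 46

46 m


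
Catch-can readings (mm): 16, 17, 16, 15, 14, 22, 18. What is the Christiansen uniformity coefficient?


mean = 16.857143 mm
MAD = 1.836735 mm
CU = (1 - 1.836735/16.857143)*100

89.1041 %


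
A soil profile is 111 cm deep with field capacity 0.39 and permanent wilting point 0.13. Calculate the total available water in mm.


AWC = (FC - PWP) * d * 10
AWC = (0.39 - 0.13) * 111 * 10
AWC = 0.2600 * 111 * 10

288.6000 mm


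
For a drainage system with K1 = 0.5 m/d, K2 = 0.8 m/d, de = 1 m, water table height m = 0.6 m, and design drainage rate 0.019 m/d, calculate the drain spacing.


S^2 = 8*K2*de*m/q + 4*K1*m^2/q
S^2 = 8*0.8*1*0.6/0.019 + 4*0.5*0.6^2/0.019
S = sqrt(240.0000)

15.4919 m


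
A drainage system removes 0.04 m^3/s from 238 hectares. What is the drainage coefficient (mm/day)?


DC = Q * 86400 / (A * 10000) * 1000
DC = 0.04 * 86400 / (238 * 10000) * 1000
DC = 3456000.0000 / 2380000

1.4521 mm/day


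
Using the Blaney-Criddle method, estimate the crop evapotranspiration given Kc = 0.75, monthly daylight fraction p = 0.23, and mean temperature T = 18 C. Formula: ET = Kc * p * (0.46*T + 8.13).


ET = Kc * p * (0.46*T + 8.13)
ET = 0.75 * 0.23 * (0.46*18 + 8.13)
ET = 0.75 * 0.23 * 16.4100

2.8307 mm/day


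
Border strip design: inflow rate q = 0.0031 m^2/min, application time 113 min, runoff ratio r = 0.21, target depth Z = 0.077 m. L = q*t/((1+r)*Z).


L = q*t/((1+r)*Z)
L = 0.0031*113/((1+0.21)*0.077)
L = 0.3503/0.09317

3.7598 m


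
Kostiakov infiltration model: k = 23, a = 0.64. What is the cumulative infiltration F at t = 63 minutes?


F = k * t^a = 23 * 63^0.64
F = 23 * 14.176791

326.0662 mm


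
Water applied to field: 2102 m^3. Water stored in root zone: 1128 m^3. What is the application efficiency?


Ea = V_root / V_field * 100 = 1128 / 2102 * 100 = 53.6632%

53.6632 %


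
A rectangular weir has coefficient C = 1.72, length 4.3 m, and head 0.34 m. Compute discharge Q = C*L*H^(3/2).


Q = C * L * H^(3/2) = 1.72 * 4.3 * 0.34^1.5 = 1.72 * 4.3 * 0.198252

1.4663 m^3/s


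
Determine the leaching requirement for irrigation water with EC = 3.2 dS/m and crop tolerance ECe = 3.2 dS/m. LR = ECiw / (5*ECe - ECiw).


LR = ECiw / (5*ECe - ECiw)
LR = 3.2 / (5*3.2 - 3.2)
LR = 3.2 / 12.8000

0.2500


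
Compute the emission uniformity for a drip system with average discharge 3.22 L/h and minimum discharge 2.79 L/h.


EU = (q_min/q_avg)*100 = (2.79/3.22)*100 = 86.6460%

86.6460 %


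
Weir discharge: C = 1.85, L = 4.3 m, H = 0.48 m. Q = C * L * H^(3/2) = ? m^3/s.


Q = C * L * H^(3/2) = 1.85 * 4.3 * 0.48^1.5 = 1.85 * 4.3 * 0.332554

2.6455 m^3/s


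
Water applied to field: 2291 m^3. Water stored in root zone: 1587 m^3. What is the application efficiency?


Ea = V_root / V_field * 100 = 1587 / 2291 * 100 = 69.2711%

69.2711 %


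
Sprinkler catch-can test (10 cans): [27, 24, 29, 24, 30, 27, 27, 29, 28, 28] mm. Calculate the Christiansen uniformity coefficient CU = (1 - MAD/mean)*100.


mean = 27.300000 mm
MAD = 1.500000 mm
CU = (1 - 1.500000/27.300000)*100

94.5055 %
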